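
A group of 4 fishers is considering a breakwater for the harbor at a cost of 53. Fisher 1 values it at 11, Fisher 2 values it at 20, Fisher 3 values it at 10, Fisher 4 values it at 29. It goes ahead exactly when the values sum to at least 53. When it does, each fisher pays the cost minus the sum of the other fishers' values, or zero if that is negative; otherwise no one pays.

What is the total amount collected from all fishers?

Total value 70 ≥ cost 53, so it is built.
Fisher 1: others sum to 59; max(0, 53 - 59) = 0.
Fisher 2: others sum to 50; max(0, 53 - 50) = 3.
Fisher 3: others sum to 60; max(0, 53 - 60) = 0.
Fisher 4: others sum to 41; max(0, 53 - 41) = 12.
Total collected = 0 + 3 + 0 + 12 = 15.

15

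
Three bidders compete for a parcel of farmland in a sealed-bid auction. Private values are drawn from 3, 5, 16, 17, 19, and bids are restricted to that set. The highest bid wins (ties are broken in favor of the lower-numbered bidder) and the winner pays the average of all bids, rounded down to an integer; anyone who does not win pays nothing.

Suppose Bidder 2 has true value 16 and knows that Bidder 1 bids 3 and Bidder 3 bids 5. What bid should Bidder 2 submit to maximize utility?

Bid 3: loses, pays 0, utility 0.
Bid 5: wins, pays 4, utility 16 - 4 = 12.
Bid 16: wins, pays 8, utility 16 - 8 = 8.
Bid 17: wins, pays 8, utility 16 - 8 = 8.
Bid 19: wins, pays 9, utility 16 - 9 = 7.
The best choice is 5 with utility 12.

5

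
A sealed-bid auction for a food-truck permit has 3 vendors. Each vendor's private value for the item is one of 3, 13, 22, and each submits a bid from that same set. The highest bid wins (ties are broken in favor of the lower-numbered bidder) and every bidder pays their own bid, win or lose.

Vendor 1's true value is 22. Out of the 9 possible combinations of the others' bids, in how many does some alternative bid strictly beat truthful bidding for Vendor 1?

4

Others bid (3, 3): truth gives 0; bid 3 gives 19 > 0. Violating.
Others bid (3, 13): truth gives 0; bid 13 gives 9 > 0. Violating.
Others bid (13, 3): truth gives 0; bid 13 gives 9 > 0. Violating.
Others bid (13, 13): truth gives 0; bid 13 gives 9 > 0. Violating.
Others bid (3, 22): truth gives 0; no alternative beats it.
Others bid (13, 22): truth gives 0; no alternative beats it.
(Checking all 9 profiles: 4 have a profitable deviation, 5 do not.)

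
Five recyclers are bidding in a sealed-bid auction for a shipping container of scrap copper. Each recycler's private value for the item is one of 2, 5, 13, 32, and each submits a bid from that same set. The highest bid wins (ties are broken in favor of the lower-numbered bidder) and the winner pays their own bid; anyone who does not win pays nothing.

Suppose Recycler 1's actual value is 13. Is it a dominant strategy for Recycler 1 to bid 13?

Consider the case where Recycler 2 bids 2, Recycler 3 bids 2, Recycler 4 bids 2 and Recycler 5 bids 2.
Truthful bid 13: wins, pays 13, utility 13 - 13 = 0.
Bid 2 instead: wins, pays 2, utility 13 - 2 = 11.
Since 11 > 0, bidding 2 is strictly better here, so truthful bidding is not dominant.

No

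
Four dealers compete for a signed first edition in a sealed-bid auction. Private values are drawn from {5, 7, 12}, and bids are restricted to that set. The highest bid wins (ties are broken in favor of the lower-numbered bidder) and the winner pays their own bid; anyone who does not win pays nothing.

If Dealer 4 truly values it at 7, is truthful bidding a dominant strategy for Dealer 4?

Yes

Check each profile of the others' bids and compare truth against every alternative bid.
Others bid (5, 5, 5): truth gives 0, best alternative gives 0.
Others bid (5, 5, 7): truth gives 0, best alternative gives 0.
Others bid (5, 5, 12): truth gives 0, best alternative gives 0.
Others bid (5, 7, 5): truth gives 0, best alternative gives 0.
Others bid (5, 7, 7): truth gives 0, best alternative gives 0.
Others bid (5, 7, 12): truth gives 0, best alternative gives 0.
(Remaining 21 profiles checked similarly; truth is weakly best in each.)
In every case the truthful bid is at least as good as any alternative, so it is a dominant strategy.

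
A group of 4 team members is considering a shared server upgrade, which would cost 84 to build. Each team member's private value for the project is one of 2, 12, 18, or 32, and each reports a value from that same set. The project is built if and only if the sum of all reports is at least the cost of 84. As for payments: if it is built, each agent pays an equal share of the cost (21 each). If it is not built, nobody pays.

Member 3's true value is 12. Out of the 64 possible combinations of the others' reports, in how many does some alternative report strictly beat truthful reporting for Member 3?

3

Others report (12, 32, 32): truth gives -9; report 2 gives 0 > -9. Violating.
Others report (32, 12, 32): truth gives -9; report 2 gives 0 > -9. Violating.
Others report (32, 32, 12): truth gives -9; report 2 gives 0 > -9. Violating.
Others report (2, 2, 2): truth gives 0; no alternative beats it.
Others report (2, 2, 12): truth gives 0; no alternative beats it.
(Checking all 64 profiles: 3 have a profitable deviation, 61 do not.)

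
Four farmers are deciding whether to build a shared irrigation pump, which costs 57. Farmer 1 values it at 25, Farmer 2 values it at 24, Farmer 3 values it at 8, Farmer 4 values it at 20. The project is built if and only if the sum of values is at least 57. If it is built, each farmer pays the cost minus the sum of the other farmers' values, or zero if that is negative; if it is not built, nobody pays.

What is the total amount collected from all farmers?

Total value 77 ≥ cost 57, so it is built.
Farmer 1: others sum to 52; max(0, 57 - 52) = 5.
Farmer 2: others sum to 53; max(0, 57 - 53) = 4.
Farmer 3: others sum to 69; max(0, 57 - 69) = 0.
Farmer 4: others sum to 57; max(0, 57 - 57) = 0.
Total collected = 5 + 4 + 0 + 0 = 9.

9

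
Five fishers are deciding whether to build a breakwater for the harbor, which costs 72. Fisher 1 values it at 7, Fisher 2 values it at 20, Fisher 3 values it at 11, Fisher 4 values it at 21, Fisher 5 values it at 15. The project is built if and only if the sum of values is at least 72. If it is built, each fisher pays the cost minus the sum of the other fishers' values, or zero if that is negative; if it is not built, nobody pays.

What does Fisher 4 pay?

Total value 74 ≥ cost 72, so the project is built.
The other fishers' values sum to 53.
Cost minus that sum is 72 - 53 = 19.

19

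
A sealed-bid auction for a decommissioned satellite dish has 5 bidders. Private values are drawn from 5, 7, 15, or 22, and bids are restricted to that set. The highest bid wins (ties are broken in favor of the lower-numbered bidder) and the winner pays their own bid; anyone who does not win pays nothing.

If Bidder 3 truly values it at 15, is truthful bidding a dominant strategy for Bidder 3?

No

Consider the case where Bidder 1 bids 5, Bidder 2 bids 5, Bidder 4 bids 5 and Bidder 5 bids 5.
Truthful bid 15: wins, pays 15, utility 15 - 15 = 0.
Bid 7 instead: wins, pays 7, utility 15 - 7 = 8.
Since 8 > 0, bidding 7 is strictly better here, so truthful bidding is not dominant.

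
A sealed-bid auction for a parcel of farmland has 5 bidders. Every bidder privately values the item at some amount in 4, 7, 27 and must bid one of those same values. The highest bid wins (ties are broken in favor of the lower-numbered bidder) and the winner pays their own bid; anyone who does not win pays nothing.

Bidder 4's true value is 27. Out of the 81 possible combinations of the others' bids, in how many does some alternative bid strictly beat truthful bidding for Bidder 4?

Others bid (4, 4, 4, 4): truth gives 0; bid 7 gives 20 > 0. Violating.
Others bid (4, 4, 4, 7): truth gives 0; bid 7 gives 20 > 0. Violating.
Others bid (4, 4, 4, 27): truth gives 0; no alternative beats it.
Others bid (4, 4, 7, 4): truth gives 0; no alternative beats it.
(Checking all 81 profiles: 2 have a profitable deviation, 79 do not.)

2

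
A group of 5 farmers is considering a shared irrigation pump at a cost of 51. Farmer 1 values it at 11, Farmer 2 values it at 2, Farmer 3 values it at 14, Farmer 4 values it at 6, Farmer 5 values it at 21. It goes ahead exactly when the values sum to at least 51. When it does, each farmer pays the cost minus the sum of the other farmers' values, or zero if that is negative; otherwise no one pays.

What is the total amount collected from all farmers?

40

Total value 54 ≥ cost 51, so it is built.
Farmer 1: others sum to 43; max(0, 51 - 43) = 8.
Farmer 2: others sum to 52; max(0, 51 - 52) = 0.
Farmer 3: others sum to 40; max(0, 51 - 40) = 11.
Farmer 4: others sum to 48; max(0, 51 - 48) = 3.
Farmer 5: others sum to 33; max(0, 51 - 33) = 18.
Total collected = 8 + 0 + 11 + 3 + 18 = 40.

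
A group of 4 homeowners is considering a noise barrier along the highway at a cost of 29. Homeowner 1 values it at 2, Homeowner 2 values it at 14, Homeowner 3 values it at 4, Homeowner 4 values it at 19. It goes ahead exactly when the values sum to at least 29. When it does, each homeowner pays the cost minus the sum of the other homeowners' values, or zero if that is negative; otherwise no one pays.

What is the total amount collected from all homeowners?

Total value 39 ≥ cost 29, so it is built.
Homeowner 1: others sum to 37; max(0, 29 - 37) = 0.
Homeowner 2: others sum to 25; max(0, 29 - 25) = 4.
Homeowner 3: others sum to 35; max(0, 29 - 35) = 0.
Homeowner 4: others sum to 20; max(0, 29 - 20) = 9.
Total collected = 0 + 4 + 0 + 9 = 13.

13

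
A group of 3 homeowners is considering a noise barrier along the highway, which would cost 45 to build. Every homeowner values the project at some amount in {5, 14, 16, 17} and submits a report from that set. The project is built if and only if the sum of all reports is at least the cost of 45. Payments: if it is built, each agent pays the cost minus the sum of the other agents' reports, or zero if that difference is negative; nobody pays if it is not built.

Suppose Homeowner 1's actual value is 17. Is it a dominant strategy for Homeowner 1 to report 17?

Check each profile of the others' reports and compare truth against every alternative report.
Others report (17, 17): truth gives 6, best alternative gives 6.
Others report (16, 17): truth gives 5, best alternative gives 5.
Others report (17, 16): truth gives 5, best alternative gives 5.
Others report (16, 16): truth gives 4, best alternative gives 4.
Others report (14, 17): truth gives 3, best alternative gives 3.
Others report (17, 14): truth gives 3, best alternative gives 3.
(Remaining 10 profiles checked similarly; truth is weakly best in each.)
In every case the truthful report is at least as good as any alternative, so it is a dominant strategy.

Yes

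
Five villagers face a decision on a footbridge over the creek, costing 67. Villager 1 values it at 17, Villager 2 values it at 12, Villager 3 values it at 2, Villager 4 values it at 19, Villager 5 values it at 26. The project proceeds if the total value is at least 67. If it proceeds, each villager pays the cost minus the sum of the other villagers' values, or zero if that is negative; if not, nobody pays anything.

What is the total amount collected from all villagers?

Total value 76 ≥ cost 67, so it is built.
Villager 1: others sum to 59; max(0, 67 - 59) = 8.
Villager 2: others sum to 64; max(0, 67 - 64) = 3.
Villager 3: others sum to 74; max(0, 67 - 74) = 0.
Villager 4: others sum to 57; max(0, 67 - 57) = 10.
Villager 5: others sum to 50; max(0, 67 - 50) = 17.
Total collected = 8 + 3 + 0 + 10 + 17 = 38.

38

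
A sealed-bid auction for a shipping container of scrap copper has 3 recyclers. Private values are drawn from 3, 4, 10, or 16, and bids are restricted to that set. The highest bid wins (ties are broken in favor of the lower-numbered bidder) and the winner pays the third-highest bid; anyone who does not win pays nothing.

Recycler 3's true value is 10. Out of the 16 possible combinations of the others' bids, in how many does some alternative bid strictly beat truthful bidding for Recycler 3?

4

Others bid (3, 10): truth gives 0; bid 16 gives 7 > 0. Violating.
Others bid (4, 10): truth gives 0; bid 16 gives 6 > 0. Violating.
Others bid (10, 3): truth gives 0; bid 16 gives 7 > 0. Violating.
Others bid (10, 4): truth gives 0; bid 16 gives 6 > 0. Violating.
Others bid (3, 3): truth gives 7; no alternative beats it.
Others bid (3, 4): truth gives 7; no alternative beats it.
(Checking all 16 profiles: 4 have a profitable deviation, 12 do not.)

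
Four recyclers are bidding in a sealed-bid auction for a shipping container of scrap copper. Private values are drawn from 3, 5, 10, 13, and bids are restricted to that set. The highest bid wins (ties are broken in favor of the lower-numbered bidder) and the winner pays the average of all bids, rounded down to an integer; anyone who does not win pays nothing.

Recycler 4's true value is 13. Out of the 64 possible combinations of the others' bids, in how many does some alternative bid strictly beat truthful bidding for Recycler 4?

8

Others bid (3, 3, 3): truth gives 8; bid 5 gives 10 > 8. Violating.
Others bid (3, 3, 5): truth gives 7; bid 10 gives 8 > 7. Violating.
Others bid (3, 5, 3): truth gives 7; bid 10 gives 8 > 7. Violating.
Others bid (3, 5, 5): truth gives 7; bid 10 gives 8 > 7. Violating.
Others bid (3, 3, 10): truth gives 6; no alternative beats it.
Others bid (3, 3, 13): truth gives 0; no alternative beats it.
(Checking all 64 profiles: 8 have a profitable deviation, 56 do not.)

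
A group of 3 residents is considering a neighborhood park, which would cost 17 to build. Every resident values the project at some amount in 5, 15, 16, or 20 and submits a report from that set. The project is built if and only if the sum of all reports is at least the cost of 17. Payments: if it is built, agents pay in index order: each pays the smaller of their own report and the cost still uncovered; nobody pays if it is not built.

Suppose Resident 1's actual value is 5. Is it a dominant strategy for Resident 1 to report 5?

Yes

Check each profile of the others' reports and compare truth against every alternative report.
Others report (5, 5): truth gives 0, best alternative gives -10.
Others report (5, 15): truth gives 0, best alternative gives -10.
Others report (5, 16): truth gives 0, best alternative gives -10.
Others report (5, 20): truth gives 0, best alternative gives -10.
Others report (15, 5): truth gives 0, best alternative gives -10.
Others report (15, 15): truth gives 0, best alternative gives -10.
(Remaining 10 profiles checked similarly; truth is weakly best in each.)
In every case the truthful report is at least as good as any alternative, so it is a dominant strategy.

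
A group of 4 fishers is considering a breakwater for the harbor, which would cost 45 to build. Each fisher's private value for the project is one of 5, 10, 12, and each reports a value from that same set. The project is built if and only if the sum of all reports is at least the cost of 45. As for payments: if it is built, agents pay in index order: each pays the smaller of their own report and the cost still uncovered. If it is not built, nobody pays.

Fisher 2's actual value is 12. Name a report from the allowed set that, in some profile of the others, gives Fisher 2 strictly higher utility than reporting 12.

Suppose Fisher 1 reports 12, Fisher 3 reports 12 and Fisher 4 reports 12.
Report 12: project built, pays 12, utility 12 - 12 = 0.
Report 10: project built, pays 10, utility 12 - 10 = 2.
So reporting 10 beats truth here (2 > 0).

10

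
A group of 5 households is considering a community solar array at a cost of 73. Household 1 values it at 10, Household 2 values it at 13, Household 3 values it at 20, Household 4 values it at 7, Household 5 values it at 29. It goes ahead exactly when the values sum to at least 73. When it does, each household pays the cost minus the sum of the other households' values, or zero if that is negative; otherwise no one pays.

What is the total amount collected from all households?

Total value 79 ≥ cost 73, so it is built.
Household 1: others sum to 69; max(0, 73 - 69) = 4.
Household 2: others sum to 66; max(0, 73 - 66) = 7.
Household 3: others sum to 59; max(0, 73 - 59) = 14.
Household 4: others sum to 72; max(0, 73 - 72) = 1.
Household 5: others sum to 50; max(0, 73 - 50) = 23.
Total collected = 4 + 7 + 14 + 1 + 23 = 49.

49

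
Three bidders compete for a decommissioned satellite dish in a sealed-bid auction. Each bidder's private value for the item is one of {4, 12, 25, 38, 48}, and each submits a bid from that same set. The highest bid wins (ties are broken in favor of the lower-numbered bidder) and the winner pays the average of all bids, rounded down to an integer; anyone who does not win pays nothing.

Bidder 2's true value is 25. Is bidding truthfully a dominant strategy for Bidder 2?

No

Consider the case where Bidder 1 bids 4 and Bidder 3 bids 4.
Truthful bid 25: wins, pays 11, utility 25 - 11 = 14.
Bid 12 instead: wins, pays 6, utility 25 - 6 = 19.
Since 19 > 14, bidding 12 is strictly better here, so truthful bidding is not dominant.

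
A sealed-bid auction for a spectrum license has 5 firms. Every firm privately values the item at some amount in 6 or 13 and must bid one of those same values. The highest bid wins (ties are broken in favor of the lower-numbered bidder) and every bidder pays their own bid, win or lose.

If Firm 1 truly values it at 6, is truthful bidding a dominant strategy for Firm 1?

Check each profile of the others' bids and compare truth against every alternative bid.
Others bid (6, 6, 6, 6): truth gives 0, best alternative gives -7.
Others bid (6, 6, 6, 13): truth gives -6, best alternative gives -7.
Others bid (6, 6, 13, 6): truth gives -6, best alternative gives -7.
Others bid (6, 6, 13, 13): truth gives -6, best alternative gives -7.
Others bid (6, 13, 6, 6): truth gives -6, best alternative gives -7.
Others bid (6, 13, 6, 13): truth gives -6, best alternative gives -7.
(Remaining 10 profiles checked similarly; truth is weakly best in each.)
In every case the truthful bid is at least as good as any alternative, so it is a dominant strategy.

Yes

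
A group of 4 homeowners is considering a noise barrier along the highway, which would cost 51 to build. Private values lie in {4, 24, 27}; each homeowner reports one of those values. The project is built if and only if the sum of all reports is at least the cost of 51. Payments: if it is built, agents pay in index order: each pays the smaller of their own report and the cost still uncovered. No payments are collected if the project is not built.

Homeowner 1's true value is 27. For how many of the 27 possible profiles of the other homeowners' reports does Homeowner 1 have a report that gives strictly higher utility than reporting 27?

26

Others report (4, 4, 24): truth gives 0; report 24 gives 3 > 0. Violating.
Others report (4, 4, 27): truth gives 0; report 24 gives 3 > 0. Violating.
Others report (4, 24, 4): truth gives 0; report 24 gives 3 > 0. Violating.
Others report (4, 24, 24): truth gives 0; report 4 gives 23 > 0. Violating.
Others report (4, 4, 4): truth gives 0; no alternative beats it.
(Checking all 27 profiles: 26 have a profitable deviation, 1 does not.)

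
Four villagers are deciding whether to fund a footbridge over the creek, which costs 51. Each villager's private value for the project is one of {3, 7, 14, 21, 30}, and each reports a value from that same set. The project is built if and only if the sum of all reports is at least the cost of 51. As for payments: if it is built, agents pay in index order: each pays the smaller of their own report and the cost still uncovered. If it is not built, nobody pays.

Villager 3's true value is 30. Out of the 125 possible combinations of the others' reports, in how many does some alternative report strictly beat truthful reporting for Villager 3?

Others report (3, 3, 30): truth gives 0; report 21 gives 9 > 0. Violating.
Others report (3, 7, 21): truth gives 0; report 21 gives 9 > 0. Violating.
Others report (3, 7, 30): truth gives 0; report 14 gives 16 > 0. Violating.
Others report (3, 14, 14): truth gives 0; report 21 gives 9 > 0. Violating.
Others report (3, 3, 3): truth gives 0; no alternative beats it.
Others report (3, 3, 7): truth gives 0; no alternative beats it.
(Checking all 125 profiles: 81 have a profitable deviation, 44 do not.)

81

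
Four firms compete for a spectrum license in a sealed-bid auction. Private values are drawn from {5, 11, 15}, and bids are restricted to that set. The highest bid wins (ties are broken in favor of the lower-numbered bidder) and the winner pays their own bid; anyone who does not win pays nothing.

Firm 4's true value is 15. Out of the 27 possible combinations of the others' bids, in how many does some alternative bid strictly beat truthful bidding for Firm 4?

Others bid (5, 5, 5): truth gives 0; bid 11 gives 4 > 0. Violating.
Others bid (5, 5, 11): truth gives 0; no alternative beats it.
Others bid (5, 5, 15): truth gives 0; no alternative beats it.
(Checking all 27 profiles: 1 has a profitable deviation, 26 do not.)

1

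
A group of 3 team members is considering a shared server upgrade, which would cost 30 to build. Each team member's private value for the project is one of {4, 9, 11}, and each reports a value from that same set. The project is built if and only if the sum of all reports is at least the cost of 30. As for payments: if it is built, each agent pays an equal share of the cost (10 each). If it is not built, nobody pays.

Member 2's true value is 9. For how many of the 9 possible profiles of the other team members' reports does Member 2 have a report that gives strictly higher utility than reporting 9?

1

Others report (11, 11): truth gives -1; report 4 gives 0 > -1. Violating.
Others report (4, 4): truth gives 0; no alternative beats it.
Others report (4, 9): truth gives 0; no alternative beats it.
(Checking all 9 profiles: 1 has a profitable deviation, 8 do not.)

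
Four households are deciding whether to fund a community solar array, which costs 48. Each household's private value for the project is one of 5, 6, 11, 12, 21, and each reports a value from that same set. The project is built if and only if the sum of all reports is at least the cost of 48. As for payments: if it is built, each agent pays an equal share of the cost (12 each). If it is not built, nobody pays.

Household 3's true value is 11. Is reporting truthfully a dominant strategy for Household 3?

No

Consider the case where Household 1 reports 5, Household 2 reports 11 and Household 4 reports 21.
Truthful report 11: project built, pays 12, utility 11 - 12 = -1.
Report 5 instead: project not built, utility 0.
Since 0 > -1, reporting 5 is strictly better here, so truthful reporting is not dominant.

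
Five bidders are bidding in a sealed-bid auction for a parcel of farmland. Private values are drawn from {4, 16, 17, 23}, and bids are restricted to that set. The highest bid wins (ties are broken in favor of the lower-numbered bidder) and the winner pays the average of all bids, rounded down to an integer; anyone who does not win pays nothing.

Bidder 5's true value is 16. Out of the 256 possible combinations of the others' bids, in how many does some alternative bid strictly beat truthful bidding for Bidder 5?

Others bid (4, 4, 4, 16): truth gives 0; bid 17 gives 7 > 0. Violating.
Others bid (4, 4, 4, 17): truth gives 0; bid 23 gives 6 > 0. Violating.
Others bid (4, 4, 16, 4): truth gives 0; bid 17 gives 7 > 0. Violating.
Others bid (4, 4, 16, 16): truth gives 0; bid 17 gives 5 > 0. Violating.
Others bid (4, 4, 4, 4): truth gives 10; no alternative beats it.
Others bid (4, 4, 4, 23): truth gives 0; no alternative beats it.
(Checking all 256 profiles: 64 have a profitable deviation, 192 do not.)

64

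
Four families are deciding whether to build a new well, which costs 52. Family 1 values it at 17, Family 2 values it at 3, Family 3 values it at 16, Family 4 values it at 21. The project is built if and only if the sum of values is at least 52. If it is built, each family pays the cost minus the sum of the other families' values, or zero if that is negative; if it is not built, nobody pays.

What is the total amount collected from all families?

Total value 57 ≥ cost 52, so it is built.
Family 1: others sum to 40; max(0, 52 - 40) = 12.
Family 2: others sum to 54; max(0, 52 - 54) = 0.
Family 3: others sum to 41; max(0, 52 - 41) = 11.
Family 4: others sum to 36; max(0, 52 - 36) = 16.
Total collected = 12 + 0 + 11 + 16 = 39.

39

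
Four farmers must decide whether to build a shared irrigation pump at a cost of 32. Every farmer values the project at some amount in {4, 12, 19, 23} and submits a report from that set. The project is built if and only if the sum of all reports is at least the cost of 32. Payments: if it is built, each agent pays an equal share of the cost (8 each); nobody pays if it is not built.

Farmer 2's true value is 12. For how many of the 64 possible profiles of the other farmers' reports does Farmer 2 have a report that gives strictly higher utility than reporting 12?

1

Others report (4, 4, 4): truth gives 0; report 23 gives 4 > 0. Violating.
Others report (4, 4, 12): truth gives 4; no alternative beats it.
Others report (4, 4, 19): truth gives 4; no alternative beats it.
(Checking all 64 profiles: 1 has a profitable deviation, 63 do not.)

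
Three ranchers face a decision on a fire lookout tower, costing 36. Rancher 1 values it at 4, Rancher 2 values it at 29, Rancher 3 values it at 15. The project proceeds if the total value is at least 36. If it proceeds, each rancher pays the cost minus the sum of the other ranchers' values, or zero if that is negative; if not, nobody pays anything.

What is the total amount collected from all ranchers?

Total value 48 ≥ cost 36, so it is built.
Rancher 1: others sum to 44; max(0, 36 - 44) = 0.
Rancher 2: others sum to 19; max(0, 36 - 19) = 17.
Rancher 3: others sum to 33; max(0, 36 - 33) = 3.
Total collected = 0 + 17 + 3 = 20.

20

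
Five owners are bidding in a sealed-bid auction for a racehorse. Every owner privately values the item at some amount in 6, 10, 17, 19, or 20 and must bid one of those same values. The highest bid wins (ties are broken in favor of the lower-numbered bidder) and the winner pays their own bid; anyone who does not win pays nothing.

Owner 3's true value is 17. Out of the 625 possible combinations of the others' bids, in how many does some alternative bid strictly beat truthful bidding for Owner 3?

Others bid (6, 6, 6, 6): truth gives 0; bid 10 gives 7 > 0. Violating.
Others bid (6, 6, 6, 10): truth gives 0; bid 10 gives 7 > 0. Violating.
Others bid (6, 6, 10, 6): truth gives 0; bid 10 gives 7 > 0. Violating.
Others bid (6, 6, 10, 10): truth gives 0; bid 10 gives 7 > 0. Violating.
Others bid (6, 6, 6, 17): truth gives 0; no alternative beats it.
Others bid (6, 6, 6, 19): truth gives 0; no alternative beats it.
(Checking all 625 profiles: 4 have a profitable deviation, 621 do not.)

4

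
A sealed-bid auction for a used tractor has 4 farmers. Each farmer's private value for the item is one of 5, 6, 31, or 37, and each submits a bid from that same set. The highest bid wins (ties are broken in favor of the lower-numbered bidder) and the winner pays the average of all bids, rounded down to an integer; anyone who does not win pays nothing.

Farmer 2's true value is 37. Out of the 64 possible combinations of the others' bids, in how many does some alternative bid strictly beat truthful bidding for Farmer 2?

18

Others bid (5, 5, 5): truth gives 24; bid 6 gives 32 > 24. Violating.
Others bid (5, 5, 6): truth gives 24; bid 6 gives 32 > 24. Violating.
Others bid (5, 5, 31): truth gives 18; bid 31 gives 19 > 18. Violating.
Others bid (5, 6, 5): truth gives 24; bid 6 gives 32 > 24. Violating.
Others bid (5, 5, 37): truth gives 16; no alternative beats it.
Others bid (5, 6, 37): truth gives 16; no alternative beats it.
(Checking all 64 profiles: 18 have a profitable deviation, 46 do not.)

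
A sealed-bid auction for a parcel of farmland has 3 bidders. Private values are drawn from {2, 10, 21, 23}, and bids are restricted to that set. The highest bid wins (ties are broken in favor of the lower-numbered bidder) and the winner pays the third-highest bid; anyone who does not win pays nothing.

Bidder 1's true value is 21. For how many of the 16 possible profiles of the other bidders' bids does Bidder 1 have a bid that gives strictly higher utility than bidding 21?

4

Others bid (2, 23): truth gives 0; bid 23 gives 19 > 0. Violating.
Others bid (10, 23): truth gives 0; bid 23 gives 11 > 0. Violating.
Others bid (23, 2): truth gives 0; bid 23 gives 19 > 0. Violating.
Others bid (23, 10): truth gives 0; bid 23 gives 11 > 0. Violating.
Others bid (2, 2): truth gives 19; no alternative beats it.
Others bid (2, 10): truth gives 19; no alternative beats it.
(Checking all 16 profiles: 4 have a profitable deviation, 12 do not.)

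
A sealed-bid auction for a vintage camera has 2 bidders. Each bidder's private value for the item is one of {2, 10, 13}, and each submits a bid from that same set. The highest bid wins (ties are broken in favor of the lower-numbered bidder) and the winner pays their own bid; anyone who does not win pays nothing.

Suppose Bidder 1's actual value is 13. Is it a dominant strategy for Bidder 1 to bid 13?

No

Consider the case where Bidder 2 bids 2.
Truthful bid 13: wins, pays 13, utility 13 - 13 = 0.
Bid 2 instead: wins, pays 2, utility 13 - 2 = 11.
Since 11 > 0, bidding 2 is strictly better here, so truthful bidding is not dominant.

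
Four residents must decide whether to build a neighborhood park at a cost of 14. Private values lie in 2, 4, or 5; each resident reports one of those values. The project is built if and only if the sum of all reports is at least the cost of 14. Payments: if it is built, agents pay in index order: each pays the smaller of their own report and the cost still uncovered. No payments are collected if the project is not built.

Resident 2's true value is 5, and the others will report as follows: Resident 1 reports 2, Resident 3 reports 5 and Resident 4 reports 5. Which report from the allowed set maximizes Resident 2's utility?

Report 2: project built, pays 2, utility 5 - 2 = 3.
Report 4: project built, pays 4, utility 5 - 4 = 1.
Report 5: project built, pays 5, utility 5 - 5 = 0.
The best choice is 2 with utility 3.

2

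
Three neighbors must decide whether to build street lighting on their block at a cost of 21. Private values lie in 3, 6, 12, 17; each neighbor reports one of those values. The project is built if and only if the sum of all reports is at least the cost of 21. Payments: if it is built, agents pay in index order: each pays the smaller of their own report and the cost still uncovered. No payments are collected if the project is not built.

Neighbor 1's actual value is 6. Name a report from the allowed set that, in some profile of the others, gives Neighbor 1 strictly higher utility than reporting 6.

3

Suppose Neighbor 2 reports 3 and Neighbor 3 reports 17.
Report 6: project built, pays 6, utility 6 - 6 = 0.
Report 3: project built, pays 3, utility 6 - 3 = 3.
So reporting 3 beats truth here (3 > 0).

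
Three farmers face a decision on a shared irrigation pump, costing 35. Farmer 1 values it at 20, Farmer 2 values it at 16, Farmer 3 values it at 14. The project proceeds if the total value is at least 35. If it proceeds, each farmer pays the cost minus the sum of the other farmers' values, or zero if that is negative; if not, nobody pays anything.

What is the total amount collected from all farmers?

6

Total value 50 ≥ cost 35, so it is built.
Farmer 1: others sum to 30; max(0, 35 - 30) = 5.
Farmer 2: others sum to 34; max(0, 35 - 34) = 1.
Farmer 3: others sum to 36; max(0, 35 - 36) = 0.
Total collected = 5 + 1 + 0 = 6.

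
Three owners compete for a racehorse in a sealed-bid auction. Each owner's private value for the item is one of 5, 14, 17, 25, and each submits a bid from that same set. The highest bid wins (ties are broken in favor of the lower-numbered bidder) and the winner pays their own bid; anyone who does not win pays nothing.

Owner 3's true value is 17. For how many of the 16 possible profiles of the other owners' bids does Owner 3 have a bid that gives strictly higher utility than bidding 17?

Others bid (5, 5): truth gives 0; bid 14 gives 3 > 0. Violating.
Others bid (5, 14): truth gives 0; no alternative beats it.
Others bid (5, 17): truth gives 0; no alternative beats it.
(Checking all 16 profiles: 1 has a profitable deviation, 15 do not.)

1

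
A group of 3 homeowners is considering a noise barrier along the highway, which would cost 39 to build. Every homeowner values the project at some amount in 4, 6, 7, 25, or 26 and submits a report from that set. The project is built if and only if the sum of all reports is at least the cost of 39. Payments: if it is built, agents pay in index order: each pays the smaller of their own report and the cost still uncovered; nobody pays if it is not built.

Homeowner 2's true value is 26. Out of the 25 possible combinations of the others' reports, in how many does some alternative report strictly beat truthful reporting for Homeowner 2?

Others report (4, 25): truth gives 0; report 25 gives 1 > 0. Violating.
Others report (4, 26): truth gives 0; report 25 gives 1 > 0. Violating.
Others report (6, 25): truth gives 0; report 25 gives 1 > 0. Violating.
Others report (6, 26): truth gives 0; report 7 gives 19 > 0. Violating.
Others report (4, 4): truth gives 0; no alternative beats it.
Others report (4, 6): truth gives 0; no alternative beats it.
(Checking all 25 profiles: 14 have a profitable deviation, 11 do not.)

14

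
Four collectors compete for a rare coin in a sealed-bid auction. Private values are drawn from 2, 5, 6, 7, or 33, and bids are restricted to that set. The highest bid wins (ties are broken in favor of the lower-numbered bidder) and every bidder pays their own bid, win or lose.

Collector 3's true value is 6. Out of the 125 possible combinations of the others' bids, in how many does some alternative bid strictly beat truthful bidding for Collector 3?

115

Others bid (2, 2, 2): truth gives 0; bid 5 gives 1 > 0. Violating.
Others bid (2, 2, 5): truth gives 0; bid 5 gives 1 > 0. Violating.
Others bid (2, 2, 7): truth gives -6; bid 7 gives -1 > -6. Violating.
Others bid (2, 2, 33): truth gives -6; bid 2 gives -2 > -6. Violating.
Others bid (2, 2, 6): truth gives 0; no alternative beats it.
Others bid (2, 5, 2): truth gives 0; no alternative beats it.
(Checking all 125 profiles: 115 have a profitable deviation, 10 do not.)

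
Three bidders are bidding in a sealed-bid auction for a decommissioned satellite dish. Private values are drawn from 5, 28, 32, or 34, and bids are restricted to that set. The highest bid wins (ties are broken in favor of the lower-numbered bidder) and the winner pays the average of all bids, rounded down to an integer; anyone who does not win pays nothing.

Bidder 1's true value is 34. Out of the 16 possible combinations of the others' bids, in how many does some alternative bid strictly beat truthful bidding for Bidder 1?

6

Others bid (5, 5): truth gives 20; bid 5 gives 29 > 20. Violating.
Others bid (5, 28): truth gives 12; bid 28 gives 14 > 12. Violating.
Others bid (28, 5): truth gives 12; bid 28 gives 14 > 12. Violating.
Others bid (28, 28): truth gives 4; bid 28 gives 6 > 4. Violating.
Others bid (5, 32): truth gives 11; no alternative beats it.
Others bid (5, 34): truth gives 10; no alternative beats it.
(Checking all 16 profiles: 6 have a profitable deviation, 10 do not.)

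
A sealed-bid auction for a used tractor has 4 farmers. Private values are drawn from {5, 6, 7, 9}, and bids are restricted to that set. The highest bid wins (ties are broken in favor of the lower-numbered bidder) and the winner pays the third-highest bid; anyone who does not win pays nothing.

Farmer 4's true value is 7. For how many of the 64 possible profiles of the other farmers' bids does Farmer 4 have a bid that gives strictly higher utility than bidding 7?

12

Others bid (5, 5, 7): truth gives 0; bid 9 gives 2 > 0. Violating.
Others bid (5, 6, 7): truth gives 0; bid 9 gives 1 > 0. Violating.
Others bid (5, 7, 5): truth gives 0; bid 9 gives 2 > 0. Violating.
Others bid (5, 7, 6): truth gives 0; bid 9 gives 1 > 0. Violating.
Others bid (5, 5, 5): truth gives 2; no alternative beats it.
Others bid (5, 5, 6): truth gives 2; no alternative beats it.
(Checking all 64 profiles: 12 have a profitable deviation, 52 do not.)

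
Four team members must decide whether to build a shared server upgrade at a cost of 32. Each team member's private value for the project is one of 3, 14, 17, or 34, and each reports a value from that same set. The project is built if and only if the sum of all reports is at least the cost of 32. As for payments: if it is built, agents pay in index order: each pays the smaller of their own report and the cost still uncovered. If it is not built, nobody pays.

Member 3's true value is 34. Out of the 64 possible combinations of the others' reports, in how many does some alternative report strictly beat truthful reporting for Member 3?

Others report (3, 3, 14): truth gives 8; report 14 gives 20 > 8. Violating.
Others report (3, 3, 17): truth gives 8; report 14 gives 20 > 8. Violating.
Others report (3, 3, 34): truth gives 8; report 3 gives 31 > 8. Violating.
Others report (3, 14, 3): truth gives 19; report 14 gives 20 > 19. Violating.
Others report (3, 3, 3): truth gives 8; no alternative beats it.
Others report (3, 17, 3): truth gives 22; no alternative beats it.
(Checking all 64 profiles: 21 have a profitable deviation, 43 do not.)

21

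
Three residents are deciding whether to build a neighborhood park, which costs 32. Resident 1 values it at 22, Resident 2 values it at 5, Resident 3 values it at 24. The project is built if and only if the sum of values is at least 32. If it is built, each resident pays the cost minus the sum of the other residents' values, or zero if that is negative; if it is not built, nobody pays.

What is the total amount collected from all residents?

Total value 51 ≥ cost 32, so it is built.
Resident 1: others sum to 29; max(0, 32 - 29) = 3.
Resident 2: others sum to 46; max(0, 32 - 46) = 0.
Resident 3: others sum to 27; max(0, 32 - 27) = 5.
Total collected = 3 + 0 + 5 = 8.

8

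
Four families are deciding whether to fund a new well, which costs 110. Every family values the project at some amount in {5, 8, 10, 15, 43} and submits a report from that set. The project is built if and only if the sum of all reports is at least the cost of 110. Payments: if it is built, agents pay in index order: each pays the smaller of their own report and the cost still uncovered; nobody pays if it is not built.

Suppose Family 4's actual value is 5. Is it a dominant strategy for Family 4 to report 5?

Yes

Check each profile of the others' reports and compare truth against every alternative report.
Others report (43, 43, 43): truth gives 5, best alternative gives 5.
Others report (5, 5, 5): truth gives 0, best alternative gives 0.
Others report (5, 5, 8): truth gives 0, best alternative gives 0.
Others report (5, 5, 10): truth gives 0, best alternative gives 0.
Others report (5, 5, 15): truth gives 0, best alternative gives 0.
Others report (5, 5, 43): truth gives 0, best alternative gives 0.
(Remaining 119 profiles checked similarly; truth is weakly best in each.)
In every case the truthful report is at least as good as any alternative, so it is a dominant strategy.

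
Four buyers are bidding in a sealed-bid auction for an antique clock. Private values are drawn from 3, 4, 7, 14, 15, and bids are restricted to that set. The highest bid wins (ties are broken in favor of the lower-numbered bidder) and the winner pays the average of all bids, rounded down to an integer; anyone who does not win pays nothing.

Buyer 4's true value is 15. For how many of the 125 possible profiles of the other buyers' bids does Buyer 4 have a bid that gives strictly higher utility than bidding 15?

Others bid (3, 3, 3): truth gives 9; bid 4 gives 12 > 9. Violating.
Others bid (3, 3, 4): truth gives 9; bid 7 gives 11 > 9. Violating.
Others bid (3, 3, 7): truth gives 8; bid 14 gives 9 > 8. Violating.
Others bid (3, 4, 3): truth gives 9; bid 7 gives 11 > 9. Violating.
Others bid (3, 3, 14): truth gives 7; no alternative beats it.
Others bid (3, 3, 15): truth gives 0; no alternative beats it.
(Checking all 125 profiles: 15 have a profitable deviation, 110 do not.)

15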